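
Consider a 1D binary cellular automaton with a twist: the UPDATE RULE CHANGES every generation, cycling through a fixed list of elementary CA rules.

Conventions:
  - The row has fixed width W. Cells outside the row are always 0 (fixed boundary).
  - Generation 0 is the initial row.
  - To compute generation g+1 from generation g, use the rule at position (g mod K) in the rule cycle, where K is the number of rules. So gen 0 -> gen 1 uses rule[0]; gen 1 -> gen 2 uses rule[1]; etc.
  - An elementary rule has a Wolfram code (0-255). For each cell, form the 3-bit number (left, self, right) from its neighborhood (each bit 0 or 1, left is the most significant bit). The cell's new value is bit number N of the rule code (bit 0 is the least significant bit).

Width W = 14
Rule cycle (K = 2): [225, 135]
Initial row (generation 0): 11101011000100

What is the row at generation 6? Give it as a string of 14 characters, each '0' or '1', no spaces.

Answer: 10000110010100

Derivation:
Gen 0: 11101011000100
Gen 1 (rule 225): 01110101010001
Gen 2 (rule 135): 10100101010111
Gen 3 (rule 225): 01000010101011
Gen 4 (rule 135): 11011110101000
Gen 5 (rule 225): 01101111010011
Gen 6 (rule 135): 10000110010100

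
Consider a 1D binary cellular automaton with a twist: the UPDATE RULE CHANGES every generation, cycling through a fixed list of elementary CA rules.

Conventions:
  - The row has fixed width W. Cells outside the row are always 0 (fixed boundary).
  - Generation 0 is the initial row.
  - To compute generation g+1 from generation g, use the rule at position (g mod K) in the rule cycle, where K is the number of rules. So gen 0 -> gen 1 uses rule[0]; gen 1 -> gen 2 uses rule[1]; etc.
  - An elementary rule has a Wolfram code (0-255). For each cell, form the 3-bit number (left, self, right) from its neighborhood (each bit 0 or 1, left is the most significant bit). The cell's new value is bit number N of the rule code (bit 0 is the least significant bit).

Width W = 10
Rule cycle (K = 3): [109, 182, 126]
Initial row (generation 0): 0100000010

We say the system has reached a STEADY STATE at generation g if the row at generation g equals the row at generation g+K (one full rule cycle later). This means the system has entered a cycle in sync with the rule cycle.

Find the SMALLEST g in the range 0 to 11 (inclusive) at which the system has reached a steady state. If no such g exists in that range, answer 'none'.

Gen 0: 0100000010
Gen 1 (rule 109): 0101111010
Gen 2 (rule 182): 1110110111
Gen 3 (rule 126): 1011111101
Gen 4 (rule 109): 1110000111
Gen 5 (rule 182): 0101001010
Gen 6 (rule 126): 1111111111
Gen 7 (rule 109): 1000000001
Gen 8 (rule 182): 1100000011
Gen 9 (rule 126): 1110000111
Gen 10 (rule 109): 1010110101
Gen 11 (rule 182): 1111001111
Gen 12 (rule 126): 1001111001
Gen 13 (rule 109): 1001001001
Gen 14 (rule 182): 1111111111

Answer: none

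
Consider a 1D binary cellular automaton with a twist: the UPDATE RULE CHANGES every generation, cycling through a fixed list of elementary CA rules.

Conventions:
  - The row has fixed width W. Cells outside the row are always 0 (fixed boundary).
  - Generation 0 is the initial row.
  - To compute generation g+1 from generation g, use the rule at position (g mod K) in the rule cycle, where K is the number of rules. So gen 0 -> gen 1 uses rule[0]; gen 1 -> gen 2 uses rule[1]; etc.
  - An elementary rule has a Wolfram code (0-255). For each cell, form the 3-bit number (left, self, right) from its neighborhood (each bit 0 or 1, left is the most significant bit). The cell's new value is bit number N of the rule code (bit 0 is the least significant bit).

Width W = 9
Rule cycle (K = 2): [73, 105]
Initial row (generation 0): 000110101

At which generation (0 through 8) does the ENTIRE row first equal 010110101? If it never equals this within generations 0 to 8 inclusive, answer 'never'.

Gen 0: 000110101
Gen 1 (rule 73): 110110000
Gen 2 (rule 105): 111110111
Gen 3 (rule 73): 100010101
Gen 4 (rule 105): 001001010
Gen 5 (rule 73): 100000000
Gen 6 (rule 105): 001111111
Gen 7 (rule 73): 101000001
Gen 8 (rule 105): 010011100

Answer: never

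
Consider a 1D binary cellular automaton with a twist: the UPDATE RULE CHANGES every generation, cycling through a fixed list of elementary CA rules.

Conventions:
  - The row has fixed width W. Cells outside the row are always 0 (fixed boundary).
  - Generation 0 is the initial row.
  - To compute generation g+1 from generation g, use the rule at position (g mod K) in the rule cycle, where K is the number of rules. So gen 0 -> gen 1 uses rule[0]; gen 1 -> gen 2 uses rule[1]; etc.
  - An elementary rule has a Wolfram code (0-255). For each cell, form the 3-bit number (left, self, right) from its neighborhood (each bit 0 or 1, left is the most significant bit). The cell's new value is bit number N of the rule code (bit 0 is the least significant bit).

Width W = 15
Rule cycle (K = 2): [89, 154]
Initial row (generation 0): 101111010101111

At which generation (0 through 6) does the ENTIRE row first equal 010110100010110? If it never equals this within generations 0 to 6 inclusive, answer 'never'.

Gen 0: 101111010101111
Gen 1 (rule 89): 001001000001001
Gen 2 (rule 154): 010110100010110
Gen 3 (rule 89): 000110011000111
Gen 4 (rule 154): 001101110101110
Gen 5 (rule 89): 101101010001011
Gen 6 (rule 154): 001000001010010

Answer: 2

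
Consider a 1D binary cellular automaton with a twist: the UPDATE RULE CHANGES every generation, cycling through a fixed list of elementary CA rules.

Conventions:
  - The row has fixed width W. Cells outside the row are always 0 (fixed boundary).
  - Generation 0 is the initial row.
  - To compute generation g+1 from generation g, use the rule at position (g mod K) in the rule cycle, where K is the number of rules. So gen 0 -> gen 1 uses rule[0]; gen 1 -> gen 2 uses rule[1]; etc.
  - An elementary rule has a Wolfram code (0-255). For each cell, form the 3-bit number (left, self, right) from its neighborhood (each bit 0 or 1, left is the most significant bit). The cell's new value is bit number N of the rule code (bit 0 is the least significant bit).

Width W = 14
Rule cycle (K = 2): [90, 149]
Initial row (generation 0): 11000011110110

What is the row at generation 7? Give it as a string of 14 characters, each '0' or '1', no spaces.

Gen 0: 11000011110110
Gen 1 (rule 90): 11100110010111
Gen 2 (rule 149): 01010001010010
Gen 3 (rule 90): 10001010001101
Gen 4 (rule 149): 11101011100001
Gen 5 (rule 90): 10100010110010
Gen 6 (rule 149): 10111010001011
Gen 7 (rule 90): 00101001010011

Answer: 00101001010011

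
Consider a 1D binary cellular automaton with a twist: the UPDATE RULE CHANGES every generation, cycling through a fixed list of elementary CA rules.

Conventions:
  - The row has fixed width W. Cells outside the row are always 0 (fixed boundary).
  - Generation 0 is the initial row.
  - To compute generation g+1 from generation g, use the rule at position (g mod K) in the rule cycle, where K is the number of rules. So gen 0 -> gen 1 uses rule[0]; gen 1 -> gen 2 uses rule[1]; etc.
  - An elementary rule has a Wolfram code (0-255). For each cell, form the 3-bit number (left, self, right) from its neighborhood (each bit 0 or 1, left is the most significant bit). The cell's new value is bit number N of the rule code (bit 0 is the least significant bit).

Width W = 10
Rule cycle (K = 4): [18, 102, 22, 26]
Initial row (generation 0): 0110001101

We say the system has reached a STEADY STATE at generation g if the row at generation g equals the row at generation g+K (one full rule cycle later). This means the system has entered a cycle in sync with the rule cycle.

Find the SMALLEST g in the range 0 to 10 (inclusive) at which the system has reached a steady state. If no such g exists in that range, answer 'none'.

Answer: none

Derivation:
Gen 0: 0110001101
Gen 1 (rule 18): 1001010000
Gen 2 (rule 102): 1011110000
Gen 3 (rule 22): 1000001000
Gen 4 (rule 26): 0100010100
Gen 5 (rule 18): 1010100010
Gen 6 (rule 102): 1111100110
Gen 7 (rule 22): 0000011001
Gen 8 (rule 26): 0000110110
Gen 9 (rule 18): 0001000001
Gen 10 (rule 102): 0011000011
Gen 11 (rule 22): 0100100100
Gen 12 (rule 26): 1011011010
Gen 13 (rule 18): 0000000001
Gen 14 (rule 102): 0000000011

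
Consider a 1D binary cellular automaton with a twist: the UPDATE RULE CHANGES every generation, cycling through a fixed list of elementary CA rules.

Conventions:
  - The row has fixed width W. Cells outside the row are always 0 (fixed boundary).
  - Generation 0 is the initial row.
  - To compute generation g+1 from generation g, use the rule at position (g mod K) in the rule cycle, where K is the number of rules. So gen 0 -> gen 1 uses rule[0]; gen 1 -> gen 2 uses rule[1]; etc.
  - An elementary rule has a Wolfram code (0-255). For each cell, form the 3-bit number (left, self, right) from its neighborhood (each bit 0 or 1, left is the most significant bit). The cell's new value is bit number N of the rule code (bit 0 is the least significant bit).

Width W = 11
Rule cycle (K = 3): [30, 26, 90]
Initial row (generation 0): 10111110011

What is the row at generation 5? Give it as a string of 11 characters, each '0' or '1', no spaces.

Gen 0: 10111110011
Gen 1 (rule 30): 10100001110
Gen 2 (rule 26): 00010011001
Gen 3 (rule 90): 00101111110
Gen 4 (rule 30): 01101000001
Gen 5 (rule 26): 11000100010

Answer: 11000100010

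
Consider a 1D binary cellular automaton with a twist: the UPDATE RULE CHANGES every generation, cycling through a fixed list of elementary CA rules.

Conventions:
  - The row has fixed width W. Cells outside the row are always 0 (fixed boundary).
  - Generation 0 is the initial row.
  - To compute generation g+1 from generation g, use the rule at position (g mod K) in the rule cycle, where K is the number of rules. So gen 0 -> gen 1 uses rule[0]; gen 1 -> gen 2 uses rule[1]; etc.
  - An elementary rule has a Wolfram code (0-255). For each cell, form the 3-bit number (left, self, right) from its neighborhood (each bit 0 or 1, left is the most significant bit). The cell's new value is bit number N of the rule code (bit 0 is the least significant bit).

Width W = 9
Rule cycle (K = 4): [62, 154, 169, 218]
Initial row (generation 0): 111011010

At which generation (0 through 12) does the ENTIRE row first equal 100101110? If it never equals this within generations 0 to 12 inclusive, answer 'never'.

Gen 0: 111011010
Gen 1 (rule 62): 100110111
Gen 2 (rule 154): 011100110
Gen 3 (rule 169): 011000100
Gen 4 (rule 218): 111101010
Gen 5 (rule 62): 100011111
Gen 6 (rule 154): 010111110
Gen 7 (rule 169): 001111100
Gen 8 (rule 218): 011111110
Gen 9 (rule 62): 110000001
Gen 10 (rule 154): 101000010
Gen 11 (rule 169): 010011000
Gen 12 (rule 218): 101111100

Answer: never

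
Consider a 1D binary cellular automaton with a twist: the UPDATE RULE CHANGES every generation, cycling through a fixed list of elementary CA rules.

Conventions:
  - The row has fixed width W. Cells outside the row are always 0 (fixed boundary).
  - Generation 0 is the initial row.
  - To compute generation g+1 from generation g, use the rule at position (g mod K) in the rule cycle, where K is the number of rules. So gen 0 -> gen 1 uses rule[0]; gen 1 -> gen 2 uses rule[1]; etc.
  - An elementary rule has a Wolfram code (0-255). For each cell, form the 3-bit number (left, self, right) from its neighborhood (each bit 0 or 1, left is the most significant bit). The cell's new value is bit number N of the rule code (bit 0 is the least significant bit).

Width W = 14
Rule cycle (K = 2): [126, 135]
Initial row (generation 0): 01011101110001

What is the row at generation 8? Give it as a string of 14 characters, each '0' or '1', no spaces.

Gen 0: 01011101110001
Gen 1 (rule 126): 11110111011011
Gen 2 (rule 135): 01100010000000
Gen 3 (rule 126): 11110111000000
Gen 4 (rule 135): 01100010011111
Gen 5 (rule 126): 11110111110001
Gen 6 (rule 135): 01100011100111
Gen 7 (rule 126): 11110110111101
Gen 8 (rule 135): 01100000011001

Answer: 01100000011001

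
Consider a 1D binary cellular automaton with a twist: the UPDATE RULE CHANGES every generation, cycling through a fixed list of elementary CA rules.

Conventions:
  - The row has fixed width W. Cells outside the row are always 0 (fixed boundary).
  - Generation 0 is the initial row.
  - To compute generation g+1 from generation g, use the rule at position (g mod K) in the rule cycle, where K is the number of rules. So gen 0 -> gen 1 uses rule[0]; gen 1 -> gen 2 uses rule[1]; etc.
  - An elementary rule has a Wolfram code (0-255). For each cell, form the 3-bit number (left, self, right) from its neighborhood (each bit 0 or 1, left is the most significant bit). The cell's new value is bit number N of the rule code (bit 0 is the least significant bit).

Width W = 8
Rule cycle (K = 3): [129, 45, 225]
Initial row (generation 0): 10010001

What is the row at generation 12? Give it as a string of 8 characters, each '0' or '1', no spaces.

Answer: 01110000

Derivation:
Gen 0: 10010001
Gen 1 (rule 129): 00000100
Gen 2 (rule 45): 11110101
Gen 3 (rule 225): 01111010
Gen 4 (rule 129): 00110000
Gen 5 (rule 45): 10100111
Gen 6 (rule 225): 01000011
Gen 7 (rule 129): 00011000
Gen 8 (rule 45): 11010011
Gen 9 (rule 225): 01100001
Gen 10 (rule 129): 00001100
Gen 11 (rule 45): 11101001
Gen 12 (rule 225): 01110000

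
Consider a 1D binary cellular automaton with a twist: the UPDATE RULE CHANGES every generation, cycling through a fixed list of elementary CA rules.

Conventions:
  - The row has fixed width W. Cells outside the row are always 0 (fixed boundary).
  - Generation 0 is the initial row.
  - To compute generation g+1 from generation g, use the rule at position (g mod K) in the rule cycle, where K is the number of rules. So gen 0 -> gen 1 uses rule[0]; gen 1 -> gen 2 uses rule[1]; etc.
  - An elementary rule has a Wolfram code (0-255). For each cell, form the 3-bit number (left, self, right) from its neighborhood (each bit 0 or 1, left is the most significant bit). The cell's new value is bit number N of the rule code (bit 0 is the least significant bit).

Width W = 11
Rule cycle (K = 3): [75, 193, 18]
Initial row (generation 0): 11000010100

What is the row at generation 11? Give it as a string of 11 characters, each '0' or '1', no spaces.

Answer: 10011001001

Derivation:
Gen 0: 11000010100
Gen 1 (rule 75): 11011100001
Gen 2 (rule 193): 01001101100
Gen 3 (rule 18): 10110000010
Gen 4 (rule 75): 00110111100
Gen 5 (rule 193): 10010011101
Gen 6 (rule 18): 01101100000
Gen 7 (rule 75): 11101101111
Gen 8 (rule 193): 01100100111
Gen 9 (rule 18): 10011011000
Gen 10 (rule 75): 00111011011
Gen 11 (rule 193): 10011001001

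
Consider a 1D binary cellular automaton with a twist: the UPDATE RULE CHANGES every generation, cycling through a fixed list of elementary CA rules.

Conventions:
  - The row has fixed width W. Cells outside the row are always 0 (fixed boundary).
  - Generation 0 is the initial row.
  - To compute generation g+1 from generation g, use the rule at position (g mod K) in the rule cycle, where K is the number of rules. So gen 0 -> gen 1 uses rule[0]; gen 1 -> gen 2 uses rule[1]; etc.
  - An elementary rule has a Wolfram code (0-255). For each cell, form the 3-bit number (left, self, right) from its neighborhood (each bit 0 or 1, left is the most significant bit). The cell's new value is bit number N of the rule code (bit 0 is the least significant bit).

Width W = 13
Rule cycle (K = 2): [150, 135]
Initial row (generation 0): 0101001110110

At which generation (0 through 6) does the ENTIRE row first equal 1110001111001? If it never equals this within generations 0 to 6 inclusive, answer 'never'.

Gen 0: 0101001110110
Gen 1 (rule 150): 1101110100001
Gen 2 (rule 135): 0000100101111
Gen 3 (rule 150): 0001111100110
Gen 4 (rule 135): 1110111001000
Gen 5 (rule 150): 0100010111100
Gen 6 (rule 135): 1101110011001

Answer: never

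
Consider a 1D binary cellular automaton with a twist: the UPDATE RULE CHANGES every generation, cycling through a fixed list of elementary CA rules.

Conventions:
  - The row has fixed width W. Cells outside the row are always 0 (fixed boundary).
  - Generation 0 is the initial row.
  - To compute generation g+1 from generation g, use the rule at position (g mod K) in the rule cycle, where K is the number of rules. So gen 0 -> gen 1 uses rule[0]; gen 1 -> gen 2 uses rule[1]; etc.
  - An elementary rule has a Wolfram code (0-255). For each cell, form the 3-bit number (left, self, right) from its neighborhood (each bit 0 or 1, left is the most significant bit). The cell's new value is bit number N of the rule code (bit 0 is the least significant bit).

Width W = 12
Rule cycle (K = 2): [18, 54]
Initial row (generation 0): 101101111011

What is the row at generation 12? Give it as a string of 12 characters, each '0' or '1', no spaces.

Gen 0: 101101111011
Gen 1 (rule 18): 000000000000
Gen 2 (rule 54): 000000000000
Gen 3 (rule 18): 000000000000
Gen 4 (rule 54): 000000000000
Gen 5 (rule 18): 000000000000
Gen 6 (rule 54): 000000000000
Gen 7 (rule 18): 000000000000
Gen 8 (rule 54): 000000000000
Gen 9 (rule 18): 000000000000
Gen 10 (rule 54): 000000000000
Gen 11 (rule 18): 000000000000
Gen 12 (rule 54): 000000000000

Answer: 000000000000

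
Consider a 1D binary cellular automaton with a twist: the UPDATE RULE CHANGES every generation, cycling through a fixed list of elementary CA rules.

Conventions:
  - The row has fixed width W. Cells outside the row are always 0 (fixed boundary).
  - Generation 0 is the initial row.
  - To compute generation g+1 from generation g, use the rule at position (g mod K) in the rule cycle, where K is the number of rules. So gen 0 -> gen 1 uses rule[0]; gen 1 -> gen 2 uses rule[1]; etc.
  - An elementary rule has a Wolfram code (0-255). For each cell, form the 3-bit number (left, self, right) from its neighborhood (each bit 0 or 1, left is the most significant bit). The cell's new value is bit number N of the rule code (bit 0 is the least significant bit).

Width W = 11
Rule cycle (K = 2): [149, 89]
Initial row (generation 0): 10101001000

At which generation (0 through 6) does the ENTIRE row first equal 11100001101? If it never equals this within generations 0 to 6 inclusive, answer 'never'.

Answer: 3

Derivation:
Gen 0: 10101001000
Gen 1 (rule 149): 10101101111
Gen 2 (rule 89): 00001101001
Gen 3 (rule 149): 11100001101
Gen 4 (rule 89): 10111101100
Gen 5 (rule 149): 10011000011
Gen 6 (rule 89): 01011111011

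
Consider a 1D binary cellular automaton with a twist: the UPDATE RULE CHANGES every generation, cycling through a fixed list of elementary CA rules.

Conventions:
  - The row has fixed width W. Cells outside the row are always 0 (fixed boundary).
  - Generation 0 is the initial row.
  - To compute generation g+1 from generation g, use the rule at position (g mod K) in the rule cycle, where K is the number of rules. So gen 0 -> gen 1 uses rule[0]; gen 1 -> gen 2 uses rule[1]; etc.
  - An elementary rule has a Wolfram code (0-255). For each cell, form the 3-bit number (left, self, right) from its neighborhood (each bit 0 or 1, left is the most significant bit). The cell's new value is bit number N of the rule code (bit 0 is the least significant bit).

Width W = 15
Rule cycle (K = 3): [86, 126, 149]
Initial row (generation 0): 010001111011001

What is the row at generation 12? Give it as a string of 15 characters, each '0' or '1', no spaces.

Answer: 011101110001101

Derivation:
Gen 0: 010001111011001
Gen 1 (rule 86): 111010001001111
Gen 2 (rule 126): 101111011111001
Gen 3 (rule 149): 100110001110101
Gen 4 (rule 86): 111011010010101
Gen 5 (rule 126): 101111111111111
Gen 6 (rule 149): 100111111111110
Gen 7 (rule 86): 111000000000011
Gen 8 (rule 126): 101100000000111
Gen 9 (rule 149): 100011111110010
Gen 10 (rule 86): 110100000011111
Gen 11 (rule 126): 111110000110001
Gen 12 (rule 149): 011101110001101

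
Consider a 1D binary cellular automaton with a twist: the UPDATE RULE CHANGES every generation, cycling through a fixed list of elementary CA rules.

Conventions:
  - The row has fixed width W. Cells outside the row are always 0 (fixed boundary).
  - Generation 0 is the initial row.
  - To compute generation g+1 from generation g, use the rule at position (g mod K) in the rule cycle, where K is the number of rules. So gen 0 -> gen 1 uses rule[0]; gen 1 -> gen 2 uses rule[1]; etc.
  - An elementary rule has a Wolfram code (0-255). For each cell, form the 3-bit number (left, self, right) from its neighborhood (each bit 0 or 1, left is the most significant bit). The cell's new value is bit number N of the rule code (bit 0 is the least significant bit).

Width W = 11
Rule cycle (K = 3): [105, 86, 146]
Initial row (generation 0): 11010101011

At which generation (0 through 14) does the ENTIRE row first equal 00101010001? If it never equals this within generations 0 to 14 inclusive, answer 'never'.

Answer: 2

Derivation:
Gen 0: 11010101011
Gen 1 (rule 105): 11101010111
Gen 2 (rule 86): 00101010001
Gen 3 (rule 146): 01000001010
Gen 4 (rule 105): 00011100100
Gen 5 (rule 86): 00100111110
Gen 6 (rule 146): 01011011101
Gen 7 (rule 105): 00111110110
Gen 8 (rule 86): 01000010011
Gen 9 (rule 146): 10100101100
Gen 10 (rule 105): 01000011101
Gen 11 (rule 86): 11100100101
Gen 12 (rule 146): 01011011000
Gen 13 (rule 105): 00111111011
Gen 14 (rule 86): 01000001001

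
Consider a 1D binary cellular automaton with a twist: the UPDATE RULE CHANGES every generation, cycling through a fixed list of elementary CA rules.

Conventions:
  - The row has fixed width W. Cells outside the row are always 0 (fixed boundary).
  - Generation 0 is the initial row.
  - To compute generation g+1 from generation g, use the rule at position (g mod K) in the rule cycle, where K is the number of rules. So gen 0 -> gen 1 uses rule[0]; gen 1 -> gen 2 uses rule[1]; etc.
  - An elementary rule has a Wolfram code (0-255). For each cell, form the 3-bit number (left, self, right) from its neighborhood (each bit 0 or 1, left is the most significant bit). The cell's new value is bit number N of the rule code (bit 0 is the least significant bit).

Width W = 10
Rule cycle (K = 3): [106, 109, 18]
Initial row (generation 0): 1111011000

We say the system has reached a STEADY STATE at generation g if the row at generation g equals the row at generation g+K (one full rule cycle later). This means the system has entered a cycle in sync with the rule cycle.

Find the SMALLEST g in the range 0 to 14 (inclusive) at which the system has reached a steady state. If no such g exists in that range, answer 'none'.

Gen 0: 1111011000
Gen 1 (rule 106): 1001111000
Gen 2 (rule 109): 1001001011
Gen 3 (rule 18): 0110110000
Gen 4 (rule 106): 1111110000
Gen 5 (rule 109): 1000010111
Gen 6 (rule 18): 0100100000
Gen 7 (rule 106): 1001000000
Gen 8 (rule 109): 1001011111
Gen 9 (rule 18): 0110000000
Gen 10 (rule 106): 1110000000
Gen 11 (rule 109): 1010111111
Gen 12 (rule 18): 0000000000
Gen 13 (rule 106): 0000000000
Gen 14 (rule 109): 1111111111
Gen 15 (rule 18): 0000000000
Gen 16 (rule 106): 0000000000
Gen 17 (rule 109): 1111111111

Answer: 12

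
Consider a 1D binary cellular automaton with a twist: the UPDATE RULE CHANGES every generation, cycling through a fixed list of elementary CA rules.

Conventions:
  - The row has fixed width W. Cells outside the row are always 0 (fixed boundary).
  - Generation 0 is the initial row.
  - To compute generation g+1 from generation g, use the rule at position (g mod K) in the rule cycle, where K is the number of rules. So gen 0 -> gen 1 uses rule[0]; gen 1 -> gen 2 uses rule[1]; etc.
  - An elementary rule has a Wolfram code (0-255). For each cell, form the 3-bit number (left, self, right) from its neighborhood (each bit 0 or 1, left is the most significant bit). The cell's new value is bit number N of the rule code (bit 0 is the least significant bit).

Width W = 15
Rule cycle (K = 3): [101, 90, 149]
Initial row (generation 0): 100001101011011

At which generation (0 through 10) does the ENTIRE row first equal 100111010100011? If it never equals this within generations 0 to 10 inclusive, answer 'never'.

Gen 0: 100001101011011
Gen 1 (rule 101): 101100111101101
Gen 2 (rule 90): 001111100101100
Gen 3 (rule 149): 100111010100011
Gen 4 (rule 101): 100001111101001
Gen 5 (rule 90): 010011000100110
Gen 6 (rule 149): 011000110110001
Gen 7 (rule 101): 001010011010101
Gen 8 (rule 90): 010001111000000
Gen 9 (rule 149): 011100110111111
Gen 10 (rule 101): 000100011000001

Answer: 3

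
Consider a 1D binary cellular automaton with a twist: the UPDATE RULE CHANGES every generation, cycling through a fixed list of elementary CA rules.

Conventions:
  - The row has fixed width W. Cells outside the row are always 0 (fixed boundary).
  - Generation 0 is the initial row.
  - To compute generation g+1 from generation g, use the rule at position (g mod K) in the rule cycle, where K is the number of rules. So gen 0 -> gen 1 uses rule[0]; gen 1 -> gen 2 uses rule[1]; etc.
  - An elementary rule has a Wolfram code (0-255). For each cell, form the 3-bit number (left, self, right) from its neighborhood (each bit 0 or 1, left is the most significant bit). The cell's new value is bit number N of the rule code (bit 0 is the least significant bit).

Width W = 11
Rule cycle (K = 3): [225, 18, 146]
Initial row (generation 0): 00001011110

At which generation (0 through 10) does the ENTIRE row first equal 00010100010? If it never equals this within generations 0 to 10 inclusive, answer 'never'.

Gen 0: 00001011110
Gen 1 (rule 225): 11100101110
Gen 2 (rule 18): 00011000001
Gen 3 (rule 146): 00100100010
Gen 4 (rule 225): 10000001000
Gen 5 (rule 18): 01000010100
Gen 6 (rule 146): 10100100010
Gen 7 (rule 225): 01000001000
Gen 8 (rule 18): 10100010100
Gen 9 (rule 146): 00010100010
Gen 10 (rule 225): 11001001000

Answer: 9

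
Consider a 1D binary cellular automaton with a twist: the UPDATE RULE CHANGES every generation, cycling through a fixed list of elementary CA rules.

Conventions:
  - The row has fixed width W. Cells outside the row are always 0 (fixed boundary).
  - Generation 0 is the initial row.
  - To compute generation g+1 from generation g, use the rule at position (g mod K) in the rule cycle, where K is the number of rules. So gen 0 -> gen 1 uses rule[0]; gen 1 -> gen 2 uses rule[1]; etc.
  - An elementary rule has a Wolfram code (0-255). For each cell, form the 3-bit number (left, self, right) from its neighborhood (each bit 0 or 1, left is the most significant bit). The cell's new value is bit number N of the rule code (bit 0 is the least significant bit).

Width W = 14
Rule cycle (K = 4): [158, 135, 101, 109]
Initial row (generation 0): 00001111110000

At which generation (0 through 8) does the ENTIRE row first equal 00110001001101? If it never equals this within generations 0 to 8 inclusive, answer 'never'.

Gen 0: 00001111110000
Gen 1 (rule 158): 00011111101000
Gen 2 (rule 135): 11101111001011
Gen 3 (rule 101): 00110001001101
Gen 4 (rule 109): 10110101001111
Gen 5 (rule 158): 10100101111110
Gen 6 (rule 135): 10101100111100
Gen 7 (rule 101): 11110100000101
Gen 8 (rule 109): 10011101110111

Answer: 3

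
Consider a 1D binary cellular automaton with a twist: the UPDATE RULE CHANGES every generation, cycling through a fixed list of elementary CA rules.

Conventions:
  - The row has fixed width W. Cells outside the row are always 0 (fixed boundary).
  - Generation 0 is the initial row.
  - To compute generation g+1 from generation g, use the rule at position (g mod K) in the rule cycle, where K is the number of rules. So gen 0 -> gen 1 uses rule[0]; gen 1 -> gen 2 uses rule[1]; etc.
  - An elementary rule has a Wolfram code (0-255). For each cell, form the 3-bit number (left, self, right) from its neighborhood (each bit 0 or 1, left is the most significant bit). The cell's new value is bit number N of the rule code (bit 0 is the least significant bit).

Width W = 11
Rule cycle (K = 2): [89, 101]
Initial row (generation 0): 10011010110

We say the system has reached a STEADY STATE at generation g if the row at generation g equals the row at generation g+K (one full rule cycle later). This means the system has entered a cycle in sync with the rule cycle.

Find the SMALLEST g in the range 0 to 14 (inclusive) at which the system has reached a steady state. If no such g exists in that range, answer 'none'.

Answer: 14

Derivation:
Gen 0: 10011010110
Gen 1 (rule 89): 01011000111
Gen 2 (rule 101): 01101010001
Gen 3 (rule 89): 01100001100
Gen 4 (rule 101): 00101100101
Gen 5 (rule 89): 10001110000
Gen 6 (rule 101): 10100010111
Gen 7 (rule 89): 00011000101
Gen 8 (rule 101): 11001010111
Gen 9 (rule 89): 11100000101
Gen 10 (rule 101): 00101110111
Gen 11 (rule 89): 10001010101
Gen 12 (rule 101): 10101111111
Gen 13 (rule 89): 00001000001
Gen 14 (rule 101): 11101011101
Gen 15 (rule 89): 10100010100
Gen 16 (rule 101): 11101011101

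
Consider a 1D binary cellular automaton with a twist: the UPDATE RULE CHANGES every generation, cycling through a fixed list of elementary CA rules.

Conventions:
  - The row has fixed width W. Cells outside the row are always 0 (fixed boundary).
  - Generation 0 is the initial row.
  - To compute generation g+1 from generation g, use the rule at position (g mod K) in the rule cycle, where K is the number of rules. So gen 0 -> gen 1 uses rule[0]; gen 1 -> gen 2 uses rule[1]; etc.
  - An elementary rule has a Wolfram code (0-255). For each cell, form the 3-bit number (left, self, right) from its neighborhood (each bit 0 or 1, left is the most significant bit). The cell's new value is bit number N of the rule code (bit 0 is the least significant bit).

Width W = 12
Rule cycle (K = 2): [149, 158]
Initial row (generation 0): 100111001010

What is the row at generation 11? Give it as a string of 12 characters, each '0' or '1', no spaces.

Gen 0: 100111001010
Gen 1 (rule 149): 110010101011
Gen 2 (rule 158): 101110101010
Gen 3 (rule 149): 100100101011
Gen 4 (rule 158): 111111101010
Gen 5 (rule 149): 011111001011
Gen 6 (rule 158): 111110111010
Gen 7 (rule 149): 011100010011
Gen 8 (rule 158): 111010111110
Gen 9 (rule 149): 010010011101
Gen 10 (rule 158): 111111111001
Gen 11 (rule 149): 011111110101

Answer: 011111110101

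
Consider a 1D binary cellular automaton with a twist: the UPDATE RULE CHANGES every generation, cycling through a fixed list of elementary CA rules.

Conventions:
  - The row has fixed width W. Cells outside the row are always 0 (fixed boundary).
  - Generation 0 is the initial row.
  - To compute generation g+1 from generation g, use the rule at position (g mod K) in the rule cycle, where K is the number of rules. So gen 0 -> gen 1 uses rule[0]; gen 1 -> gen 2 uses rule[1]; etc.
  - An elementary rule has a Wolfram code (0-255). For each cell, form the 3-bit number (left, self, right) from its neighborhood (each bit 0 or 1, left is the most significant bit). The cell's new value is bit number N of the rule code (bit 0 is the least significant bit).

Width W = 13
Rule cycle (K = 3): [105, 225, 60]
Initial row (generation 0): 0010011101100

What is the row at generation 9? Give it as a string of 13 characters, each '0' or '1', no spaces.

Answer: 0100111100111

Derivation:
Gen 0: 0010011101100
Gen 1 (rule 105): 1000010111101
Gen 2 (rule 225): 0011001011110
Gen 3 (rule 60): 0010101110001
Gen 4 (rule 105): 1001011010100
Gen 5 (rule 225): 0000101101001
Gen 6 (rule 60): 0000111011101
Gen 7 (rule 105): 1110101110110
Gen 8 (rule 225): 0111010111010
Gen 9 (rule 60): 0100111100111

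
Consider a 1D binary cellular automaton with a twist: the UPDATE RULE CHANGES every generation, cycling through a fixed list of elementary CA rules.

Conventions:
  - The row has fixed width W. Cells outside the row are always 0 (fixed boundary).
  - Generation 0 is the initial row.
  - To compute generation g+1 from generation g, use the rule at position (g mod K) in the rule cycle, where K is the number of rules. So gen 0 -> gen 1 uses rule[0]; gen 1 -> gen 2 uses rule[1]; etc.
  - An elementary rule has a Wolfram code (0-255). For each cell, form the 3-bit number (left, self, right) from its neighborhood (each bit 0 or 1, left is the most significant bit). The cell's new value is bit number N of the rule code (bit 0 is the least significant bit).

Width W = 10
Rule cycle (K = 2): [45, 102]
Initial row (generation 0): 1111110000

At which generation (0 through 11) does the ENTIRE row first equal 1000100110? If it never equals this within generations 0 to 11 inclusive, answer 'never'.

Gen 0: 1111110000
Gen 1 (rule 45): 1000000111
Gen 2 (rule 102): 1000001001
Gen 3 (rule 45): 1011101001
Gen 4 (rule 102): 1100111011
Gen 5 (rule 45): 1000100110
Gen 6 (rule 102): 1001101010
Gen 7 (rule 45): 1001011110
Gen 8 (rule 102): 1011100010
Gen 9 (rule 45): 1110001010
Gen 10 (rule 102): 0010011110
Gen 11 (rule 45): 1010010000

Answer: 5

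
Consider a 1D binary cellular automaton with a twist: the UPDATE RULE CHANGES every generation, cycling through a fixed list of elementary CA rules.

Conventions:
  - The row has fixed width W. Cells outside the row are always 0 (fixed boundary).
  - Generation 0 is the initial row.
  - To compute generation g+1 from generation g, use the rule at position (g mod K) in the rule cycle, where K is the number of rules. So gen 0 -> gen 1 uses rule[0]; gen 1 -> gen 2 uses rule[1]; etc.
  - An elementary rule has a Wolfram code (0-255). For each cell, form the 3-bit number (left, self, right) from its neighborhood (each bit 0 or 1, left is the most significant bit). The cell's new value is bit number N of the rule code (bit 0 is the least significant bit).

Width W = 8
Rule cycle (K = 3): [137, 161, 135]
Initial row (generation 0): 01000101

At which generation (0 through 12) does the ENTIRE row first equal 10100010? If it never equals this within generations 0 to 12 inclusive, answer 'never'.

Gen 0: 01000101
Gen 1 (rule 137): 00010000
Gen 2 (rule 161): 11000111
Gen 3 (rule 135): 00011010
Gen 4 (rule 137): 11010000
Gen 5 (rule 161): 00100111
Gen 6 (rule 135): 11101010
Gen 7 (rule 137): 11000000
Gen 8 (rule 161): 00011111
Gen 9 (rule 135): 11101110
Gen 10 (rule 137): 11001100
Gen 11 (rule 161): 00000001
Gen 12 (rule 135): 11111111

Answer: never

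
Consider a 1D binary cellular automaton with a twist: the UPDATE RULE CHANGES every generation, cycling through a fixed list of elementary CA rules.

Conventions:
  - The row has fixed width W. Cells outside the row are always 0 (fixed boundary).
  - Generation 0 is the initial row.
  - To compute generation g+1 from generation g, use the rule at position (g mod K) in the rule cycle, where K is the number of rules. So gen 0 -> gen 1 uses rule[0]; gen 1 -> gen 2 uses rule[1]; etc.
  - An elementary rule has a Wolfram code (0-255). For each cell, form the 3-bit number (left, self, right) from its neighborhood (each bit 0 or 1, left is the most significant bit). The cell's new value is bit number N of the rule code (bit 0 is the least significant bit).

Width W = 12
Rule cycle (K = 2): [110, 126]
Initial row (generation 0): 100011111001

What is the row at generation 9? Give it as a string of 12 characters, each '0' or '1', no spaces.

Gen 0: 100011111001
Gen 1 (rule 110): 100110001011
Gen 2 (rule 126): 111111011111
Gen 3 (rule 110): 100001110001
Gen 4 (rule 126): 110011011011
Gen 5 (rule 110): 110111111111
Gen 6 (rule 126): 111100000001
Gen 7 (rule 110): 100100000011
Gen 8 (rule 126): 111110000111
Gen 9 (rule 110): 100010001101

Answer: 100010001101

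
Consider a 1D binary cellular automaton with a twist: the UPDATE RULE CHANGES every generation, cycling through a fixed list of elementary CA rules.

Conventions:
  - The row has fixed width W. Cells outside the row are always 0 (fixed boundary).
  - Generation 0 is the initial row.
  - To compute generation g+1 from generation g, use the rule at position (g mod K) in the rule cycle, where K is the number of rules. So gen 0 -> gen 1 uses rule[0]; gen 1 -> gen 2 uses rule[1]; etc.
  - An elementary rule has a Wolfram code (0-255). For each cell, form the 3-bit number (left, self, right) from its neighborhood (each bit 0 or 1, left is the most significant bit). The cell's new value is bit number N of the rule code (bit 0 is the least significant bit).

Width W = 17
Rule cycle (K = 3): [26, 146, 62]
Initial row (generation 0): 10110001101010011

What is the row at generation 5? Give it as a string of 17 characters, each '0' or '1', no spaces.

Gen 0: 10110001101010011
Gen 1 (rule 26): 00101011000001110
Gen 2 (rule 146): 01000000100010101
Gen 3 (rule 62): 11100001110111111
Gen 4 (rule 26): 10010011000100000
Gen 5 (rule 146): 01101100101010000

Answer: 01101100101010000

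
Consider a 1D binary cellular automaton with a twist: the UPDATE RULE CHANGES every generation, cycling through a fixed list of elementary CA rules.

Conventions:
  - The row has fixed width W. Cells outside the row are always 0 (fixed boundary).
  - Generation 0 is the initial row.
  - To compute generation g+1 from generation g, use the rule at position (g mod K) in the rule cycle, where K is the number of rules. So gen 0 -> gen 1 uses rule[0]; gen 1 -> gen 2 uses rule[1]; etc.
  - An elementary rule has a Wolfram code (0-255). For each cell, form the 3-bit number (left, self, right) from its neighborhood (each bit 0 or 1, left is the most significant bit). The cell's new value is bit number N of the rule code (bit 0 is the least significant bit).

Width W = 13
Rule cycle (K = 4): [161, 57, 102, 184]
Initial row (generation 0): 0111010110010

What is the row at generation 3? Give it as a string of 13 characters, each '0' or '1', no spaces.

Gen 0: 0111010110010
Gen 1 (rule 161): 0010101000000
Gen 2 (rule 57): 1001010111111
Gen 3 (rule 102): 1011111000001

Answer: 1011111000001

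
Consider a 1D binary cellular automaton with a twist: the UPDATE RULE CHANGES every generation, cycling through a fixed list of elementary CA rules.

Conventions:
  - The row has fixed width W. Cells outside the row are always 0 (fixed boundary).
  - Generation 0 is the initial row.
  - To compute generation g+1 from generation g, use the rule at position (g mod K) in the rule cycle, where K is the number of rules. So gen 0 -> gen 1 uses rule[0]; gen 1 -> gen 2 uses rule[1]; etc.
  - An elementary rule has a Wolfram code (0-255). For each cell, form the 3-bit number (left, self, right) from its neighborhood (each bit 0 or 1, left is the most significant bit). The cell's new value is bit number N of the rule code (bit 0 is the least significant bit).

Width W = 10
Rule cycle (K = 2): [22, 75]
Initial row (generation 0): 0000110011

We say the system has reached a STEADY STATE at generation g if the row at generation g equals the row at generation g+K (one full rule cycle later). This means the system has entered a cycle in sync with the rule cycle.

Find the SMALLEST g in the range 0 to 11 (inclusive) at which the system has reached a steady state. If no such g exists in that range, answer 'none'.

Answer: 5

Derivation:
Gen 0: 0000110011
Gen 1 (rule 22): 0001001100
Gen 2 (rule 75): 1110011101
Gen 3 (rule 22): 0001100001
Gen 4 (rule 75): 1111101110
Gen 5 (rule 22): 0000000001
Gen 6 (rule 75): 1111111110
Gen 7 (rule 22): 0000000001
Gen 8 (rule 75): 1111111110
Gen 9 (rule 22): 0000000001
Gen 10 (rule 75): 1111111110
Gen 11 (rule 22): 0000000001
Gen 12 (rule 75): 1111111110
Gen 13 (rule 22): 0000000001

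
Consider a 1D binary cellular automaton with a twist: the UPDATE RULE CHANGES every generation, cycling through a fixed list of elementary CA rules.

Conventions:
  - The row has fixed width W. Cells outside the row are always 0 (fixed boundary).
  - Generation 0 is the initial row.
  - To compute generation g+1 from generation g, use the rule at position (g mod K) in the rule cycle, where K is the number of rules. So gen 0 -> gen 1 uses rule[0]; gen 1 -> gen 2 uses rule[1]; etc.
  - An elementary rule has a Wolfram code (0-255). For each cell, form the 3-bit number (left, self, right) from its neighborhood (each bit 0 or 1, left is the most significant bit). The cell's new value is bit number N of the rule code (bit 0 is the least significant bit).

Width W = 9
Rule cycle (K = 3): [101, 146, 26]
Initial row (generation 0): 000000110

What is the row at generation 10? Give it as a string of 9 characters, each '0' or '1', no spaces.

Gen 0: 000000110
Gen 1 (rule 101): 111110010
Gen 2 (rule 146): 011101101
Gen 3 (rule 26): 110001000
Gen 4 (rule 101): 010101011
Gen 5 (rule 146): 100000000
Gen 6 (rule 26): 010000000
Gen 7 (rule 101): 010111111
Gen 8 (rule 146): 100011110
Gen 9 (rule 26): 010110001
Gen 10 (rule 101): 011010101

Answer: 011010101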